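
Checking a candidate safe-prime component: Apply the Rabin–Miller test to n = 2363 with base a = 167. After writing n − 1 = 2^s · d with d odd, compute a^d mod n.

838

n − 1 = 2362 = 2^1 · 1181, so s = 1 and d = 1181.
167^1181 mod 2363 = 838.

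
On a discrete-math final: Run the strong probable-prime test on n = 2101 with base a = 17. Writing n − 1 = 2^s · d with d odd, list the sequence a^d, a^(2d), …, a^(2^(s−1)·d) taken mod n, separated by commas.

1462, 727

n − 1 = 2100 = 2^2 · 525, so s = 2 and d = 525.
x_0 = 17^525 mod 2101 = 1462.
x_1 = 1462^2 mod 2101 = 727.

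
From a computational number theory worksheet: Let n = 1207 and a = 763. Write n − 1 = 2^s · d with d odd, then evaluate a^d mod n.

757

n − 1 = 1206 = 2^1 · 603, so s = 1 and d = 603.
763^603 mod 1207 = 757.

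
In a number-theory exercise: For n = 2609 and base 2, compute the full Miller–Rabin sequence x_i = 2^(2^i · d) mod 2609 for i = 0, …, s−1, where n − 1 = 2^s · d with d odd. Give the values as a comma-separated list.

1550, 2220, 2608, 1

n − 1 = 2608 = 2^4 · 163, so s = 4 and d = 163.
x_0 = 2^163 mod 2609 = 1550.
x_1 = 1550^2 mod 2609 = 2220.
x_2 = 2220^2 mod 2609 = 2608.
x_3 = 2608^2 mod 2609 = 1.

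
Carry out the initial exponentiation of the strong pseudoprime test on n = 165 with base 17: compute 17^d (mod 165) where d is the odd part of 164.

17

n − 1 = 164 = 2^2 · 41, so s = 2 and d = 41.
17^41 mod 165 = 17.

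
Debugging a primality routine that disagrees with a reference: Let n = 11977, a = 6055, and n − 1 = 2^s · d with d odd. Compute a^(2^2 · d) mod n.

3409

n − 1 = 11976 = 2^3 · 1497, so s = 3 and d = 1497.
x_0 = 6055^1497 mod 11977 = 10899.
x_1 = 10899^2 mod 11977 = 315.
x_2 = 315^2 mod 11977 = 3409.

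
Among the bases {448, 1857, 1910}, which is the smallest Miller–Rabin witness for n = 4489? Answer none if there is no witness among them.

n − 1 = 4488 = 2^3 · 561, so s = 3 and d = 561.
Base 448: x_0 = 448^561 mod 4489 = 4488. x_0 = 4488 ≡ −1, so 448 is not a witness.
Base 1857: x_0 = 1857^561 mod 4489 = 4488. x_0 = 4488 ≡ −1, so 1857 is not a witness.
Base 1910: x_0 = 1910^561 mod 4489 = 4488. x_0 = 4488 ≡ −1, so 1910 is not a witness.
No listed base is a witness for 4489.

none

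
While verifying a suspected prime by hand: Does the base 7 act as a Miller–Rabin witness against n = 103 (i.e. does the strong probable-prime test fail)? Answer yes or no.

n − 1 = 102 = 2^1 · 51, so s = 1 and d = 51.
Repeated squaring mod 103: 7^1 ≡ 7, 7^2 ≡ 49, 7^4 ≡ 32, 7^8 ≡ 97, 7^16 ≡ 36, 7^32 ≡ 60.
51 = 32 + 16 + 2 + 1, so 7^51 ≡ 60·36·49·7 ≡ 1 (mod 103).
x_0 = 7^51 mod 103 = 1.
x_0 = 1, so 7 is not a witness.

no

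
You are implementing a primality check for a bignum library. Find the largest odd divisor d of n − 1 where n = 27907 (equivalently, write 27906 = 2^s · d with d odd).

13953

Halving: 27906 → 13953; 13953 is odd.
So 27906 = 2^1 · 13953.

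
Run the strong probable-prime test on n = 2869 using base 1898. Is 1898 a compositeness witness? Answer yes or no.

n − 1 = 2868 = 2^2 · 717, so s = 2 and d = 717.
Repeated squaring mod 2869: 1898^1 ≡ 1898, 1898^2 ≡ 1809, 1898^4 ≡ 1821, 1898^8 ≡ 2346, 1898^16 ≡ 974, 1898^32 ≡ 1906, 1898^64 ≡ 682, 1898^128 ≡ 346, 1898^256 ≡ 2087, 1898^512 ≡ 427.
717 = 512 + 128 + 64 + 8 + 4 + 1, so 1898^717 ≡ 427·346·682·2346·1821·1898 ≡ 1318 (mod 2869).
x_0 = 1898^717 mod 2869 = 1318.
x_0 is neither 1 nor 2868, so continue squaring.
x_1 = 1318^2 mod 2869 = 1379.
Reached i = s−1 = 1 without hitting −1: 1898 is a Miller–Rabin witness and 2869 is composite.

yes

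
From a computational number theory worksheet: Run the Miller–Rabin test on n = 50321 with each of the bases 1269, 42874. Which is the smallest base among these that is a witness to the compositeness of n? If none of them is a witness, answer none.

n − 1 = 50320 = 2^4 · 3145, so s = 4 and d = 3145.
Base 1269: x_0 = 1269^3145 mod 50321 = 1. x_0 = 1, so 1269 is not a witness.
Base 42874: x_0 = 42874^3145 mod 50321 = 47334. x_0 is neither 1 nor 50320, so continue squaring. x_1 = 47334^2 mod 50321 = 15352. x_2 = 15352^2 mod 50321 = 30661. x_3 = 30661^2 mod 50321 = 50320. x_3 ≡ −1, so 42874 is not a witness.
No listed base is a witness for 50321.

none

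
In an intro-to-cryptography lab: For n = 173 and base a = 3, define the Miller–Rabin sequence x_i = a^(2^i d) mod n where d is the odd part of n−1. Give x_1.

172

n − 1 = 172 = 2^2 · 43, so s = 2 and d = 43.
x_0 = 3^43 mod 173 = 93.
x_1 = 93^2 mod 173 = 172.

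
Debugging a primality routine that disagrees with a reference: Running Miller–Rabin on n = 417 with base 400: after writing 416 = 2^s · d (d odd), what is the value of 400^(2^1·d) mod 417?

n − 1 = 416 = 2^5 · 13, so s = 5 and d = 13.
By repeated squaring, 400^13 ≡ 37 (mod 417).
x_0 = 37.
x_1 = 37^2 mod 417 = 118.

118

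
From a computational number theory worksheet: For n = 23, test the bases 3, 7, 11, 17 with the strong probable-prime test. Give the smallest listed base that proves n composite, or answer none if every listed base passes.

none

n − 1 = 22 = 2^1 · 11, so s = 1 and d = 11.
Base 3: x_0 = 3^11 mod 23 = 1. x_0 = 1, so 3 is not a witness.
Base 7: x_0 = 7^11 mod 23 = 22. x_0 = 22 ≡ −1, so 7 is not a witness.
Base 11: x_0 = 11^11 mod 23 = 22. x_0 = 22 ≡ −1, so 11 is not a witness.
Base 17: x_0 = 17^11 mod 23 = 22. x_0 = 22 ≡ −1, so 17 is not a witness.
No listed base is a witness for 23.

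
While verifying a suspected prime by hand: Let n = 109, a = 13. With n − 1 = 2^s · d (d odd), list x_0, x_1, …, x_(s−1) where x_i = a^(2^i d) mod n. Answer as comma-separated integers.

n − 1 = 108 = 2^2 · 27, so s = 2 and d = 27.
x_0 = 13^27 mod 109 = 76.
x_1 = 76^2 mod 109 = 108.

76, 108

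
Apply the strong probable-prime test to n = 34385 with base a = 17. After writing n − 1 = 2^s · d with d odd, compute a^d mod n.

18737

n − 1 = 34384 = 2^4 · 2149, so s = 4 and d = 2149.
17^2149 mod 34385 = 18737.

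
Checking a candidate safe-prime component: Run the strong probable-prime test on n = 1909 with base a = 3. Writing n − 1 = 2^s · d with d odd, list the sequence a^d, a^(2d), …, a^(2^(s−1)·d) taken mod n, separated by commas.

n − 1 = 1908 = 2^2 · 477, so s = 2 and d = 477.
x_0 = 3^477 mod 1909 = 1323.
x_1 = 1323^2 mod 1909 = 1685.

1323, 1685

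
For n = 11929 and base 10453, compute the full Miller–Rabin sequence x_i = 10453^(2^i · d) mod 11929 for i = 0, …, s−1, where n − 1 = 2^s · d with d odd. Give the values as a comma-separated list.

8675, 7493, 7175

n − 1 = 11928 = 2^3 · 1491, so s = 3 and d = 1491.
x_0 = 10453^1491 mod 11929 = 8675.
x_1 = 8675^2 mod 11929 = 7493.
x_2 = 7493^2 mod 11929 = 7175.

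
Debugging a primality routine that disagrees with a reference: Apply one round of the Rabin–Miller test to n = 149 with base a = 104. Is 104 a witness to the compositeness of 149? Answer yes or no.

n − 1 = 148 = 2^2 · 37, so s = 2 and d = 37.
Repeated squaring mod 149: 104^1 ≡ 104, 104^2 ≡ 88, 104^4 ≡ 145, 104^8 ≡ 16, 104^16 ≡ 107, 104^32 ≡ 125.
37 = 32 + 4 + 1, so 104^37 ≡ 125·145·104 ≡ 1 (mod 149).
x_0 = 104^37 mod 149 = 1.
x_0 = 1, so 104 is not a witness.

no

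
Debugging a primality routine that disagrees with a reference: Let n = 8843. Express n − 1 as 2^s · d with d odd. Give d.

4421

Halving: 8842 → 4421; 4421 is odd.
So 8842 = 2^1 · 4421.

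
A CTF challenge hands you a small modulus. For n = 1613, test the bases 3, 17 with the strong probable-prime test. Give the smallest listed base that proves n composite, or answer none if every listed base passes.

none

n − 1 = 1612 = 2^2 · 403, so s = 2 and d = 403.
Base 3: x_0 = 3^403 mod 1613 = 1486. x_0 is neither 1 nor 1612, so continue squaring. x_1 = 1486^2 mod 1613 = 1612. x_1 ≡ −1, so 3 is not a witness.
Base 17: x_0 = 17^403 mod 1613 = 1. x_0 = 1, so 17 is not a witness.
No listed base is a witness for 1613.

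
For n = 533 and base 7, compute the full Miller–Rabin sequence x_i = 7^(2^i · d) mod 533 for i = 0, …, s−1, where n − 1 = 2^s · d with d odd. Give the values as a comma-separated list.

176, 62

n − 1 = 532 = 2^2 · 133, so s = 2 and d = 133.
x_0 = 7^133 mod 533 = 176.
x_1 = 176^2 mod 533 = 62.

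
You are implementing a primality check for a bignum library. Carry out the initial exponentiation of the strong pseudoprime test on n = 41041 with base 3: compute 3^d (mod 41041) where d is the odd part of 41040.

n − 1 = 41040 = 2^4 · 2565, so s = 4 and d = 2565.
Repeated squaring mod 41041: 3^1 ≡ 3, 3^2 ≡ 9, 3^4 ≡ 81, 3^8 ≡ 6561, 3^16 ≡ 35753, 3^32 ≡ 14023, 3^64 ≡ 17098, 3^128 ≡ 6561, 3^256 ≡ 35753, 3^512 ≡ 14023, 3^1024 ≡ 17098, 3^2048 ≡ 6561.
2565 = 2048 + 512 + 4 + 1, so 3^2565 ≡ 6561·14023·81·3 ≡ 24597 (mod 41041).

24597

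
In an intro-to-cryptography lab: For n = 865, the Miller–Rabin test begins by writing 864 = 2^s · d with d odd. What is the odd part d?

27

Halving: 864 → 432 → 216 → 108 → 54 → 27; 27 is odd.
So 864 = 2^5 · 27.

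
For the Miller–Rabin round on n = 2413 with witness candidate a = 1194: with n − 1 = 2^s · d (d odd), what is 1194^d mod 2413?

1901

n − 1 = 2412 = 2^2 · 603, so s = 2 and d = 603.
1194^603 mod 2413 = 1901.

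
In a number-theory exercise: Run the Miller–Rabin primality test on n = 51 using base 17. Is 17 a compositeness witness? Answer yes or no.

yes

n − 1 = 50 = 2^1 · 25, so s = 1 and d = 25.
x_0 = 17^25 mod 51 = 17.
x_0 ∉ {1, 50} and s = 1, so 17 is a Miller–Rabin witness and 51 is composite.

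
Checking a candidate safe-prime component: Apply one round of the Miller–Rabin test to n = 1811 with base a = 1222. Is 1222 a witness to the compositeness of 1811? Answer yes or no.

no

n − 1 = 1810 = 2^1 · 905, so s = 1 and d = 905.
Repeated squaring mod 1811: 1222^1 ≡ 1222, 1222^2 ≡ 1020, 1222^4 ≡ 886, 1222^8 ≡ 833, 1222^16 ≡ 276, 1222^32 ≡ 114, 1222^64 ≡ 319, 1222^128 ≡ 345, 1222^256 ≡ 1310, 1222^512 ≡ 1083.
905 = 512 + 256 + 128 + 8 + 1, so 1222^905 ≡ 1083·1310·345·833·1222 ≡ 1 (mod 1811).
x_0 = 1222^905 mod 1811 = 1.
x_0 = 1, so 1222 is not a witness.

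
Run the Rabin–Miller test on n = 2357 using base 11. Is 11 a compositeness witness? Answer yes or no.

n − 1 = 2356 = 2^2 · 589, so s = 2 and d = 589.
x_0 = 11^589 mod 2357 = 2356.
x_0 = 2356 ≡ −1, so 11 is not a witness.

no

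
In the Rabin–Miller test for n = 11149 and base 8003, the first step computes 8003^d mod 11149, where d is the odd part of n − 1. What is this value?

11148

n − 1 = 11148 = 2^2 · 2787, so s = 2 and d = 2787.
8003^2787 mod 11149 = 11148.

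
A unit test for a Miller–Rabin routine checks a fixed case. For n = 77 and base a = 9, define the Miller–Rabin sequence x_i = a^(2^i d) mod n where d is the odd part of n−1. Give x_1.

25

n − 1 = 76 = 2^2 · 19, so s = 2 and d = 19.
x_0 = 9^19 mod 77 = 16.
x_1 = 16^2 mod 77 = 25.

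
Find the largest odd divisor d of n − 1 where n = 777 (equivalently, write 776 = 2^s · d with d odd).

97

Halving: 776 → 388 → 194 → 97; 97 is odd.
So 776 = 2^3 · 97.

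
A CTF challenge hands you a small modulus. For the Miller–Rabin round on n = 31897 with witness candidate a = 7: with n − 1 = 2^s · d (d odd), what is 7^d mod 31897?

n − 1 = 31896 = 2^3 · 3987, so s = 3 and d = 3987.
Repeated squaring mod 31897: 7^1 ≡ 7, 7^2 ≡ 49, 7^4 ≡ 2401, 7^8 ≡ 23341, 7^16 ≡ 1521, 7^32 ≡ 16857, 7^64 ≡ 19973, 7^128 ≡ 16847, 7^256 ≡ 1903, 7^512 ≡ 17048, 7^1024 ≡ 20737, 7^2048 ≡ 19712.
3987 = 2048 + 1024 + 512 + 256 + 128 + 16 + 2 + 1, so 7^3987 ≡ 19712·20737·17048·1903·16847·1521·49·7 ≡ 13703 (mod 31897).

13703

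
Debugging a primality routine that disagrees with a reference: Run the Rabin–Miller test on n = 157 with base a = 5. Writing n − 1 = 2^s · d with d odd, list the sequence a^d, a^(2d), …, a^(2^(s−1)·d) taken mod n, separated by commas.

n − 1 = 156 = 2^2 · 39, so s = 2 and d = 39.
x_0 = 5^39 mod 157 = 129.
x_1 = 129^2 mod 157 = 156.

129, 156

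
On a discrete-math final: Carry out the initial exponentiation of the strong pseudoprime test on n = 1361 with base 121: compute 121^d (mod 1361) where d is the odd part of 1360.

114

n − 1 = 1360 = 2^4 · 85, so s = 4 and d = 85.
121^85 mod 1361 = 114.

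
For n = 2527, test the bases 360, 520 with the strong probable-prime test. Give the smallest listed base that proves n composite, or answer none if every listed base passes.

n − 1 = 2526 = 2^1 · 1263, so s = 1 and d = 1263.
Base 360: x_0 = 360^1263 mod 2527 = 2526. x_0 = 2526 ≡ −1, so 360 is not a witness.
Base 520: x_0 = 520^1263 mod 2527 = 1996. x_0 ∉ {1, 2526} and s = 1, so 520 is a Miller–Rabin witness and 2527 is composite.
The smallest witness among the given bases is 520.

520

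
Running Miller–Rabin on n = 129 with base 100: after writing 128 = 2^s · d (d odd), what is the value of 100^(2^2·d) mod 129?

103

n − 1 = 128 = 2^7 · 1, so s = 7 and d = 1.
x_0 = 100^1 mod 129 = 100.
x_1 = 100^2 mod 129 = 67.
x_2 = 67^2 mod 129 = 103.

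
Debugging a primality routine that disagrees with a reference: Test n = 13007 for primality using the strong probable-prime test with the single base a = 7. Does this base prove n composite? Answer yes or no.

n − 1 = 13006 = 2^1 · 6503, so s = 1 and d = 6503.
x_0 = 7^6503 mod 13007 = 13006.
x_0 = 13006 ≡ −1, so 7 is not a witness.

no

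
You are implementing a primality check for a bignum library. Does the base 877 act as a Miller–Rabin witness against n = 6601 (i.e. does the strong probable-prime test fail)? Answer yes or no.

n − 1 = 6600 = 2^3 · 825, so s = 3 and d = 825.
Repeated squaring mod 6601: 877^1 ≡ 877, 877^2 ≡ 3413, 877^4 ≡ 4405, 877^8 ≡ 3686, 877^16 ≡ 1738, 877^32 ≡ 3987, 877^64 ≡ 961, 877^128 ≡ 5982, 877^256 ≡ 303, 877^512 ≡ 5996.
825 = 512 + 256 + 32 + 16 + 8 + 1, so 877^825 ≡ 5996·303·3987·1738·3686·877 ≡ 1 (mod 6601).
x_0 = 877^825 mod 6601 = 1.
x_0 = 1, so 877 is not a witness.

no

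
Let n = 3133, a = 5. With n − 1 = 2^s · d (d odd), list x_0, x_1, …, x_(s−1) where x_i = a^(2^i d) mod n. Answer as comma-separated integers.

n − 1 = 3132 = 2^2 · 783, so s = 2 and d = 783.
x_0 = 5^783 mod 3133 = 1321.
x_1 = 1321^2 mod 3133 = 3093.

1321, 3093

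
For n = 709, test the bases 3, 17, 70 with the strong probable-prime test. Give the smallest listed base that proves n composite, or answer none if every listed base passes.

n − 1 = 708 = 2^2 · 177, so s = 2 and d = 177.
Base 3: x_0 = 3^177 mod 709 = 1. x_0 = 1, so 3 is not a witness.
Base 17: x_0 = 17^177 mod 709 = 96. x_0 is neither 1 nor 708, so continue squaring. x_1 = 96^2 mod 709 = 708. x_1 ≡ −1, so 17 is not a witness.
Base 70: x_0 = 70^177 mod 709 = 613. x_0 is neither 1 nor 708, so continue squaring. x_1 = 613^2 mod 709 = 708. x_1 ≡ −1, so 70 is not a witness.
No listed base is a witness for 709.

none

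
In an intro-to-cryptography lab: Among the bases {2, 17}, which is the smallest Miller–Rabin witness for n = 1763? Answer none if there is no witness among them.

2

n − 1 = 1762 = 2^1 · 881, so s = 1 and d = 881.
Base 2: x_0 = 2^881 mod 1763 = 1355. x_0 ∉ {1, 1762} and s = 1, so 2 is a Miller–Rabin witness and 1763 is composite.
Base 17: x_0 = 17^881 mod 1763 = 468. x_0 ∉ {1, 1762} and s = 1, so 17 is a Miller–Rabin witness and 1763 is composite.
The smallest witness among the given bases is 2.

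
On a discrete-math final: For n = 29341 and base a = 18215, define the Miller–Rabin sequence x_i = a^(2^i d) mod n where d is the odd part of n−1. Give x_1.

n − 1 = 29340 = 2^2 · 7335, so s = 2 and d = 7335.
Repeated squaring mod 29341: 18215^1 ≡ 18215, 18215^2 ≡ 27538, 18215^4 ≡ 23299, 18215^8 ≡ 5560, 18215^16 ≡ 17527, 18215^32 ≡ 24800, 18215^64 ≡ 23299, 18215^128 ≡ 5560, 18215^256 ≡ 17527, 18215^512 ≡ 24800, 18215^1024 ≡ 23299, 18215^2048 ≡ 5560, 18215^4096 ≡ 17527.
7335 = 4096 + 2048 + 1024 + 128 + 32 + 4 + 2 + 1, so 18215^7335 ≡ 17527·5560·23299·5560·24800·23299·27538·18215 ≡ 5845 (mod 29341).
x_0 = 5845.
x_1 = 5845^2 mod 29341 = 11101.

11101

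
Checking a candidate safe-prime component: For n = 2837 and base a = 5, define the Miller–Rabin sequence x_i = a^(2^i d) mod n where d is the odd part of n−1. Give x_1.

n − 1 = 2836 = 2^2 · 709, so s = 2 and d = 709.
x_0 = 5^709 mod 2837 = 2421.
x_1 = 2421^2 mod 2837 = 2836.

2836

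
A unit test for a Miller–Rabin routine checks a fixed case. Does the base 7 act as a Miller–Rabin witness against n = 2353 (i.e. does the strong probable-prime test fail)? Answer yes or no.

n − 1 = 2352 = 2^4 · 147, so s = 4 and d = 147.
Repeated squaring mod 2353: 7^1 ≡ 7, 7^2 ≡ 49, 7^4 ≡ 48, 7^8 ≡ 2304, 7^16 ≡ 48, 7^32 ≡ 2304, 7^64 ≡ 48, 7^128 ≡ 2304.
147 = 128 + 16 + 2 + 1, so 7^147 ≡ 2304·48·49·7 ≡ 343 (mod 2353).
x_0 = 7^147 mod 2353 = 343.
x_0 is neither 1 nor 2352, so continue squaring.
x_1 = 343^2 mod 2353 = 2352.
x_1 ≡ −1, so 7 is not a witness.

no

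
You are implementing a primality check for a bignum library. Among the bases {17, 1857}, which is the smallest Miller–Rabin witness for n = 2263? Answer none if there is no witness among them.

n − 1 = 2262 = 2^1 · 1131, so s = 1 and d = 1131.
Base 17: x_0 = 17^1131 mod 2263 = 1263. x_0 ∉ {1, 2262} and s = 1, so 17 is a Miller–Rabin witness and 2263 is composite.
Base 1857: x_0 = 1857^1131 mod 2263 = 884. x_0 ∉ {1, 2262} and s = 1, so 1857 is a Miller–Rabin witness and 2263 is composite.
The smallest witness among the given bases is 17.

17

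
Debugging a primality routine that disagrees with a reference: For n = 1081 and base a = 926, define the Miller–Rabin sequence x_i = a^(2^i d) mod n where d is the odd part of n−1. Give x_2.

972

n − 1 = 1080 = 2^3 · 135, so s = 3 and d = 135.
x_0 = 926^135 mod 1081 = 906.
x_1 = 906^2 mod 1081 = 357.
x_2 = 357^2 mod 1081 = 972.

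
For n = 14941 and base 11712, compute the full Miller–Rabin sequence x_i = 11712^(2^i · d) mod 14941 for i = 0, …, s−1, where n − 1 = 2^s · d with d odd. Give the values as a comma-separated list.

n − 1 = 14940 = 2^2 · 3735, so s = 2 and d = 3735.
x_0 = 11712^3735 mod 14941 = 4082.
x_1 = 4082^2 mod 14941 = 3509.

4082, 3509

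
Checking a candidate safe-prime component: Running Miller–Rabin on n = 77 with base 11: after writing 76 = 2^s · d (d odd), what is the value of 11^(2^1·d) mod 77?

44

n − 1 = 76 = 2^2 · 19, so s = 2 and d = 19.
x_0 = 11^19 mod 77 = 11.
x_1 = 11^2 mod 77 = 44.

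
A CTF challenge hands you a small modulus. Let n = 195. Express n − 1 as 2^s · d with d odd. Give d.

97

Halving: 194 → 97; 97 is odd.
So 194 = 2^1 · 97.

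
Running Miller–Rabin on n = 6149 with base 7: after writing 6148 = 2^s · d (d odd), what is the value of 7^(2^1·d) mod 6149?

608

n − 1 = 6148 = 2^2 · 1537, so s = 2 and d = 1537.
x_0 = 7^1537 mod 6149 = 3361.
x_1 = 3361^2 mod 6149 = 608.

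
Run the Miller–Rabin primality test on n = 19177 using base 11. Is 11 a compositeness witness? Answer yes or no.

n − 1 = 19176 = 2^3 · 2397, so s = 3 and d = 2397.
x_0 = 11^2397 mod 19177 = 6919.
x_0 is neither 1 nor 19176, so continue squaring.
x_1 = 6919^2 mod 19177 = 6769.
x_2 = 6769^2 mod 19177 = 5508.
Reached i = s−1 = 2 without hitting −1: 11 is a Miller–Rabin witness and 19177 is composite.

yes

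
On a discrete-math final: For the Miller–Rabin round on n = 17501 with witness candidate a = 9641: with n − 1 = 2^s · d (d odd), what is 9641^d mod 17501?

n − 1 = 17500 = 2^2 · 4375, so s = 2 and d = 4375.
Repeated squaring mod 17501: 9641^1 ≡ 9641, 9641^2 ≡ 1070, 9641^4 ≡ 7335, 9641^8 ≡ 4151, 9641^16 ≡ 9817, 9641^32 ≡ 12983, 9641^64 ≡ 6158, 9641^128 ≡ 13798, 9641^256 ≡ 8926, 9641^512 ≡ 8924, 9641^1024 ≡ 8226, 9641^2048 ≡ 8210, 9641^4096 ≡ 7749.
4375 = 4096 + 256 + 16 + 4 + 2 + 1, so 9641^4375 ≡ 7749·8926·9817·7335·1070·9641 ≡ 3906 (mod 17501).

3906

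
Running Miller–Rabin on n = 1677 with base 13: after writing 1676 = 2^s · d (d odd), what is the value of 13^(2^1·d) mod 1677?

1261

n − 1 = 1676 = 2^2 · 419, so s = 2 and d = 419.
x_0 = 13^419 mod 1677 = 1300.
x_1 = 1300^2 mod 1677 = 1261.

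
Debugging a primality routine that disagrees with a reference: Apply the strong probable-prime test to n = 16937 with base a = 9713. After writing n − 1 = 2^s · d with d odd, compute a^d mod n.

n − 1 = 16936 = 2^3 · 2117, so s = 3 and d = 2117.
Repeated squaring mod 16937: 9713^1 ≡ 9713, 9713^2 ≡ 3279, 9713^4 ≡ 13783, 9713^8 ≡ 5697, 9713^16 ≡ 4517, 9713^32 ≡ 11141, 9713^64 ≡ 7545, 9713^128 ≡ 1768, 9713^256 ≡ 9416, 9713^512 ≡ 12798, 9713^1024 ≡ 8014, 9713^2048 ≡ 16029.
2117 = 2048 + 64 + 4 + 1, so 9713^2117 ≡ 16029·7545·13783·9713 ≡ 10077 (mod 16937).

10077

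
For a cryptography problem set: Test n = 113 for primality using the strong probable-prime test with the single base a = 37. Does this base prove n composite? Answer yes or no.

no

n − 1 = 112 = 2^4 · 7, so s = 4 and d = 7.
x_0 = 37^7 mod 113 = 42.
x_0 is neither 1 nor 112, so continue squaring.
x_1 = 42^2 mod 113 = 69.
x_2 = 69^2 mod 113 = 15.
x_3 = 15^2 mod 113 = 112.
x_3 ≡ −1, so 37 is not a witness.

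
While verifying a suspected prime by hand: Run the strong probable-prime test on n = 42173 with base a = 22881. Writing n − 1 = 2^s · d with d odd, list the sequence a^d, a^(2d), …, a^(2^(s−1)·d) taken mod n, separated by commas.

24703, 37072

n − 1 = 42172 = 2^2 · 10543, so s = 2 and d = 10543.
x_0 = 22881^10543 mod 42173 = 24703.
x_1 = 24703^2 mod 42173 = 37072.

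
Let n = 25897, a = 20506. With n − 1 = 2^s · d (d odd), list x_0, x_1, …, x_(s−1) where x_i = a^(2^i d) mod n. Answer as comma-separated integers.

23434, 6471, 24289

n − 1 = 25896 = 2^3 · 3237, so s = 3 and d = 3237.
x_0 = 20506^3237 mod 25897 = 23434.
x_1 = 23434^2 mod 25897 = 6471.
x_2 = 6471^2 mod 25897 = 24289.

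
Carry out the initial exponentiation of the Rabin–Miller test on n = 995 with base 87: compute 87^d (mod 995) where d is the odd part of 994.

192

n − 1 = 994 = 2^1 · 497, so s = 1 and d = 497.
87^497 mod 995 = 192.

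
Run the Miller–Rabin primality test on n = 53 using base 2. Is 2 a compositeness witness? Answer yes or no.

no

n − 1 = 52 = 2^2 · 13, so s = 2 and d = 13.
Repeated squaring mod 53: 2^1 ≡ 2, 2^2 ≡ 4, 2^4 ≡ 16, 2^8 ≡ 44.
13 = 8 + 4 + 1, so 2^13 ≡ 44·16·2 ≡ 30 (mod 53).
x_0 = 2^13 mod 53 = 30.
x_0 is neither 1 nor 52, so continue squaring.
x_1 = 30^2 mod 53 = 52.
x_1 ≡ −1, so 2 is not a witness.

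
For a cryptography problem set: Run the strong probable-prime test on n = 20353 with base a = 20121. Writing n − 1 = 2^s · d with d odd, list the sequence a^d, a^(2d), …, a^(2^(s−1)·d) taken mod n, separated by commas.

2066, 14579, 862, 10336, 20352, 1, 1

n − 1 = 20352 = 2^7 · 159, so s = 7 and d = 159.
x_0 = 20121^159 mod 20353 = 2066.
x_1 = 2066^2 mod 20353 = 14579.
x_2 = 14579^2 mod 20353 = 862.
x_3 = 862^2 mod 20353 = 10336.
x_4 = 10336^2 mod 20353 = 20352.
x_5 = 20352^2 mod 20353 = 1.
x_6 = 1^2 mod 20353 = 1.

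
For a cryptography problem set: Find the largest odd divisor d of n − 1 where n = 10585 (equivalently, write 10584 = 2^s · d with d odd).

Halving: 10584 → 5292 → 2646 → 1323; 1323 is odd.
So 10584 = 2^3 · 1323.

1323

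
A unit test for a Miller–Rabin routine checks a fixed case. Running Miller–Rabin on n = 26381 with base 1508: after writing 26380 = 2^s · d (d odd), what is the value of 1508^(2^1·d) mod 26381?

13169

n − 1 = 26380 = 2^2 · 6595, so s = 2 and d = 6595.
Repeated squaring mod 26381: 1508^1 ≡ 1508, 1508^2 ≡ 5298, 1508^4 ≡ 25801, 1508^8 ≡ 19828, 1508^16 ≡ 19922, 1508^32 ≡ 10320, 1508^64 ≡ 2303, 1508^128 ≡ 1228, 1508^256 ≡ 4267, 1508^512 ≡ 4399, 1508^1024 ≡ 13928, 1508^2048 ≡ 9691, 1508^4096 ≡ 25502.
6595 = 4096 + 2048 + 256 + 128 + 64 + 2 + 1, so 1508^6595 ≡ 25502·9691·4267·1228·2303·5298·1508 ≡ 23627 (mod 26381).
x_0 = 23627.
x_1 = 23627^2 mod 26381 = 13169.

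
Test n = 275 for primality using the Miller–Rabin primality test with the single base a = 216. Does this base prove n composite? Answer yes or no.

n − 1 = 274 = 2^1 · 137, so s = 1 and d = 137.
x_0 = 216^137 mod 275 = 6.
x_0 ∉ {1, 274} and s = 1, so 216 is a Miller–Rabin witness and 275 is composite.

yes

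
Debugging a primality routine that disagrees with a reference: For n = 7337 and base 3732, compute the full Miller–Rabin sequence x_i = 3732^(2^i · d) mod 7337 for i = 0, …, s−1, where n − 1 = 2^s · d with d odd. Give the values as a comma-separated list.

n − 1 = 7336 = 2^3 · 917, so s = 3 and d = 917.
x_0 = 3732^917 mod 7337 = 2814.
x_1 = 2814^2 mod 7337 = 1973.
x_2 = 1973^2 mod 7337 = 4119.

2814, 1973, 4119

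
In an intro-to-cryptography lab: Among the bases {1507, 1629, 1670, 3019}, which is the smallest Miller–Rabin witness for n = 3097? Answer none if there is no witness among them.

n − 1 = 3096 = 2^3 · 387, so s = 3 and d = 387.
Base 1507: x_0 = 1507^387 mod 3097 = 1. x_0 = 1, so 1507 is not a witness.
Base 1629: x_0 = 1629^387 mod 3097 = 3096. x_0 = 3096 ≡ −1, so 1629 is not a witness.
Base 1670: x_0 = 1670^387 mod 3097 = 1. x_0 = 1, so 1670 is not a witness.
Base 3019: x_0 = 3019^387 mod 3097 = 1. x_0 = 1, so 3019 is not a witness.
No listed base is a witness for 3097.

none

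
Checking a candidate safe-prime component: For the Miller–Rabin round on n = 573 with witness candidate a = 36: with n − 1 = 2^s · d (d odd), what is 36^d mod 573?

6

n − 1 = 572 = 2^2 · 143, so s = 2 and d = 143.
Repeated squaring mod 573: 36^1 ≡ 36, 36^2 ≡ 150, 36^4 ≡ 153, 36^8 ≡ 489, 36^16 ≡ 180, 36^32 ≡ 312, 36^64 ≡ 507, 36^128 ≡ 345.
143 = 128 + 8 + 4 + 2 + 1, so 36^143 ≡ 345·489·153·150·36 ≡ 6 (mod 573).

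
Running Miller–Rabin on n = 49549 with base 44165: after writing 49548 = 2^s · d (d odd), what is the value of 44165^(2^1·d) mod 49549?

1

n − 1 = 49548 = 2^2 · 12387, so s = 2 and d = 12387.
Repeated squaring mod 49549: 44165^1 ≡ 44165, 44165^2 ≡ 1291, 44165^4 ≡ 31564, 44165^8 ≡ 4353, 44165^16 ≡ 20891, 44165^32 ≡ 6289, 44165^64 ≡ 11419, 44165^128 ≡ 30142, 44165^256 ≡ 9700, 44165^512 ≡ 45998, 44165^1024 ≡ 24155, 44165^2048 ≡ 24550, 44165^4096 ≡ 38013, 44165^8192 ≡ 40231.
12387 = 8192 + 4096 + 64 + 32 + 2 + 1, so 44165^12387 ≡ 40231·38013·11419·6289·1291·44165 ≡ 49548 (mod 49549).
x_0 = 49548.
x_1 = 49548^2 mod 49549 = 1.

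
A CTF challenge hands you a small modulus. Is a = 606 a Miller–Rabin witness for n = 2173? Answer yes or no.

no

n − 1 = 2172 = 2^2 · 543, so s = 2 and d = 543.
Repeated squaring mod 2173: 606^1 ≡ 606, 606^2 ≡ 2172, 606^4 ≡ 1, 606^8 ≡ 1, 606^16 ≡ 1, 606^32 ≡ 1, 606^64 ≡ 1, 606^128 ≡ 1, 606^256 ≡ 1, 606^512 ≡ 1.
543 = 512 + 16 + 8 + 4 + 2 + 1, so 606^543 ≡ 1·1·1·1·2172·606 ≡ 1567 (mod 2173).
x_0 = 606^543 mod 2173 = 1567.
x_0 is neither 1 nor 2172, so continue squaring.
x_1 = 1567^2 mod 2173 = 2172.
x_1 ≡ −1, so 606 is not a witness.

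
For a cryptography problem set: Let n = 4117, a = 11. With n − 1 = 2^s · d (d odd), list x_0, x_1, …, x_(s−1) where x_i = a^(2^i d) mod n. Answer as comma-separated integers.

n − 1 = 4116 = 2^2 · 1029, so s = 2 and d = 1029.
x_0 = 11^1029 mod 4117 = 4108.
x_1 = 4108^2 mod 4117 = 81.

4108, 81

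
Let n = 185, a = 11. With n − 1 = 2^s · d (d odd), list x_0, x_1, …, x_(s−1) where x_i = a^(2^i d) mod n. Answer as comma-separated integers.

n − 1 = 184 = 2^3 · 23, so s = 3 and d = 23.
x_0 = 11^23 mod 185 = 101.
x_1 = 101^2 mod 185 = 26.
x_2 = 26^2 mod 185 = 121.

101, 26, 121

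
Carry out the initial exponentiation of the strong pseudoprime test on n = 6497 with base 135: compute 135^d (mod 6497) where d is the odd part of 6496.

5270

n − 1 = 6496 = 2^5 · 203, so s = 5 and d = 203.
135^203 mod 6497 = 5270.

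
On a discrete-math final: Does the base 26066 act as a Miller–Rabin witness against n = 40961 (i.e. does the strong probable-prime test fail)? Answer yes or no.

n − 1 = 40960 = 2^13 · 5, so s = 13 and d = 5.
x_0 = 26066^5 mod 40961 = 22761.
x_0 is neither 1 nor 40960, so continue squaring.
x_1 = 22761^2 mod 40961 = 29354.
x_2 = 29354^2 mod 40961 = 1720.
x_3 = 1720^2 mod 40961 = 9208.
x_4 = 9208^2 mod 40961 = 38955.
x_5 = 38955^2 mod 40961 = 9858.
x_6 = 9858^2 mod 40961 = 20672.
x_7 = 20672^2 mod 40961 = 26432.
x_8 = 26432^2 mod 40961 = 19808.
x_9 = 19808^2 mod 40961 = 32406.
x_10 = 32406^2 mod 40961 = 31679.
x_11 = 31679^2 mod 40961 = 14541.
x_12 = 14541^2 mod 40961 = 40960.
x_12 ≡ −1, so 26066 is not a witness.

no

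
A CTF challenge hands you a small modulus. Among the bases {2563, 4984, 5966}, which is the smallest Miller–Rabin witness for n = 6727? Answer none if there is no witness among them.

n − 1 = 6726 = 2^1 · 3363, so s = 1 and d = 3363.
Base 2563: x_0 = 2563^3363 mod 6727 = 519. x_0 ∉ {1, 6726} and s = 1, so 2563 is a Miller–Rabin witness and 6727 is composite.
Base 4984: x_0 = 4984^3363 mod 6727 = 2912. x_0 ∉ {1, 6726} and s = 1, so 4984 is a Miller–Rabin witness and 6727 is composite.
Base 5966: x_0 = 5966^3363 mod 6727 = 3550. x_0 ∉ {1, 6726} and s = 1, so 5966 is a Miller–Rabin witness and 6727 is composite.
The smallest witness among the given bases is 2563.

2563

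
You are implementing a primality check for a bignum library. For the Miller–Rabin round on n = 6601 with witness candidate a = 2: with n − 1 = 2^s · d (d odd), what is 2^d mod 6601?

2738

n − 1 = 6600 = 2^3 · 825, so s = 3 and d = 825.
By repeated squaring, 2^825 ≡ 2738 (mod 6601).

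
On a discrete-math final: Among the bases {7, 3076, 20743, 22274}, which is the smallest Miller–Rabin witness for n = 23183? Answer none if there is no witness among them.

n − 1 = 23182 = 2^1 · 11591, so s = 1 and d = 11591.
Base 7: x_0 = 7^11591 mod 23183 = 2345. x_0 ∉ {1, 23182} and s = 1, so 7 is a Miller–Rabin witness and 23183 is composite.
Base 3076: x_0 = 3076^11591 mod 23183 = 1475. x_0 ∉ {1, 23182} and s = 1, so 3076 is a Miller–Rabin witness and 23183 is composite.
Base 20743: x_0 = 20743^11591 mod 23183 = 2915. x_0 ∉ {1, 23182} and s = 1, so 20743 is a Miller–Rabin witness and 23183 is composite.
Base 22274: x_0 = 22274^11591 mod 23183 = 21957. x_0 ∉ {1, 23182} and s = 1, so 22274 is a Miller–Rabin witness and 23183 is composite.
The smallest witness among the given bases is 7.

7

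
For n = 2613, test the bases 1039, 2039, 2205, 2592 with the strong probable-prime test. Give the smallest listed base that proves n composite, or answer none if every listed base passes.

1039

n − 1 = 2612 = 2^2 · 653, so s = 2 and d = 653.
Base 1039: x_0 = 1039^653 mod 2613 = 1468. x_0 is neither 1 nor 2612, so continue squaring. x_1 = 1468^2 mod 2613 = 1912. Reached i = s−1 = 1 without hitting −1: 1039 is a Miller–Rabin witness and 2613 is composite.
Base 2039: x_0 = 2039^653 mod 2613 = 2516. x_0 is neither 1 nor 2612, so continue squaring. x_1 = 2516^2 mod 2613 = 1570. Reached i = s−1 = 1 without hitting −1: 2039 is a Miller–Rabin witness and 2613 is composite.
Base 2205: x_0 = 2205^653 mod 2613 = 489. x_0 is neither 1 nor 2612, so continue squaring. x_1 = 489^2 mod 2613 = 1338. Reached i = s−1 = 1 without hitting −1: 2205 is a Miller–Rabin witness and 2613 is composite.
Base 2592: x_0 = 2592^653 mod 2613 = 915. x_0 is neither 1 nor 2612, so continue squaring. x_1 = 915^2 mod 2613 = 1065. Reached i = s−1 = 1 without hitting −1: 2592 is a Miller–Rabin witness and 2613 is composite.
The smallest witness among the given bases is 1039.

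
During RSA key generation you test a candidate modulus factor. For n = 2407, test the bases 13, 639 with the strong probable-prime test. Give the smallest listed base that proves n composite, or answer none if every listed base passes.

13

n − 1 = 2406 = 2^1 · 1203, so s = 1 and d = 1203.
Base 13: x_0 = 13^1203 mod 2407 = 386. x_0 ∉ {1, 2406} and s = 1, so 13 is a Miller–Rabin witness and 2407 is composite.
Base 639: x_0 = 639^1203 mod 2407 = 1132. x_0 ∉ {1, 2406} and s = 1, so 639 is a Miller–Rabin witness and 2407 is composite.
The smallest witness among the given bases is 13.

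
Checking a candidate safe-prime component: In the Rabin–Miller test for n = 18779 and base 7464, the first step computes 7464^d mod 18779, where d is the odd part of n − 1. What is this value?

n − 1 = 18778 = 2^1 · 9389, so s = 1 and d = 9389.
Repeated squaring mod 18779: 7464^1 ≡ 7464, 7464^2 ≡ 12782, 7464^4 ≡ 2224, 7464^8 ≡ 7299, 7464^16 ≡ 18157, 7464^32 ≡ 11304, 7464^64 ≡ 8100, 7464^128 ≡ 14953, 7464^256 ≡ 9435, 7464^512 ≡ 6765, 7464^1024 ≡ 802, 7464^2048 ≡ 4718, 7464^4096 ≡ 6409, 7464^8192 ≡ 5608.
9389 = 8192 + 1024 + 128 + 32 + 8 + 4 + 1, so 7464^9389 ≡ 5608·802·14953·11304·7299·2224·7464 ≡ 7132 (mod 18779).

7132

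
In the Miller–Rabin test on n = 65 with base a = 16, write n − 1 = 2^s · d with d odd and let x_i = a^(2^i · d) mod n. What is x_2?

n − 1 = 64 = 2^6 · 1, so s = 6 and d = 1.
x_0 = 16^1 mod 65 = 16.
x_1 = 16^2 mod 65 = 61.
x_2 = 61^2 mod 65 = 16.

16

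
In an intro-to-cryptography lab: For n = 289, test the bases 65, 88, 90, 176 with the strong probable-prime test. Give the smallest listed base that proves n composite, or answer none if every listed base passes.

n − 1 = 288 = 2^5 · 9, so s = 5 and d = 9.
Base 65: x_0 = 65^9 mod 289 = 224. x_0 is neither 1 nor 288, so continue squaring. x_1 = 224^2 mod 289 = 179. x_2 = 179^2 mod 289 = 251. x_3 = 251^2 mod 289 = 288. x_3 ≡ −1, so 65 is not a witness.
Base 88: x_0 = 88^9 mod 289 = 133. x_0 is neither 1 nor 288, so continue squaring. x_1 = 133^2 mod 289 = 60. x_2 = 60^2 mod 289 = 132. x_3 = 132^2 mod 289 = 84. x_4 = 84^2 mod 289 = 120. Reached i = s−1 = 4 without hitting −1: 88 is a Miller–Rabin witness and 289 is composite.
Base 90: x_0 = 90^9 mod 289 = 165. x_0 is neither 1 nor 288, so continue squaring. x_1 = 165^2 mod 289 = 59. x_2 = 59^2 mod 289 = 13. x_3 = 13^2 mod 289 = 169. x_4 = 169^2 mod 289 = 239. Reached i = s−1 = 4 without hitting −1: 90 is a Miller–Rabin witness and 289 is composite.
Base 176: x_0 = 176^9 mod 289 = 181. x_0 is neither 1 nor 288, so continue squaring. x_1 = 181^2 mod 289 = 104. x_2 = 104^2 mod 289 = 123. x_3 = 123^2 mod 289 = 101. x_4 = 101^2 mod 289 = 86. Reached i = s−1 = 4 without hitting −1: 176 is a Miller–Rabin witness and 289 is composite.
The smallest witness among the given bases is 88.

88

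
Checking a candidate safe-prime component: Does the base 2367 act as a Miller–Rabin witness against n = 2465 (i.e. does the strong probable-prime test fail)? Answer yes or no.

no

n − 1 = 2464 = 2^5 · 77, so s = 5 and d = 77.
By repeated squaring, 2367^77 ≡ 157 (mod 2465).
x_0 = 2367^77 mod 2465 = 157.
x_0 is neither 1 nor 2464, so continue squaring.
x_1 = 157^2 mod 2465 = 2464.
x_1 ≡ −1, so 2367 is not a witness.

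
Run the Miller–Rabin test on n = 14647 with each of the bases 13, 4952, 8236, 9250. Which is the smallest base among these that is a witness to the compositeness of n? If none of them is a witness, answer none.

13

n − 1 = 14646 = 2^1 · 7323, so s = 1 and d = 7323.
Base 13: x_0 = 13^7323 mod 14647 = 1386. x_0 ∉ {1, 14646} and s = 1, so 13 is a Miller–Rabin witness and 14647 is composite.
Base 4952: x_0 = 4952^7323 mod 14647 = 11577. x_0 ∉ {1, 14646} and s = 1, so 4952 is a Miller–Rabin witness and 14647 is composite.
Base 8236: x_0 = 8236^7323 mod 14647 = 11687. x_0 ∉ {1, 14646} and s = 1, so 8236 is a Miller–Rabin witness and 14647 is composite.
Base 9250: x_0 = 9250^7323 mod 14647 = 5433. x_0 ∉ {1, 14646} and s = 1, so 9250 is a Miller–Rabin witness and 14647 is composite.
The smallest witness among the given bases is 13.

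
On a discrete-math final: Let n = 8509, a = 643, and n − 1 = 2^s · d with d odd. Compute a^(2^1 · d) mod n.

8384

n − 1 = 8508 = 2^2 · 2127, so s = 2 and d = 2127.
x_0 = 643^2127 mod 8509 = 5223.
x_1 = 5223^2 mod 8509 = 8384.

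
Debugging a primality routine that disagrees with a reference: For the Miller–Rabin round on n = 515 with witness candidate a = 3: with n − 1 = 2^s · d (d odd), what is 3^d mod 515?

n − 1 = 514 = 2^1 · 257, so s = 1 and d = 257.
3^257 mod 515 = 403.

403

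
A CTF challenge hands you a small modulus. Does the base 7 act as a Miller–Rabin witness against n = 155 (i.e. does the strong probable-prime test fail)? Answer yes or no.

n − 1 = 154 = 2^1 · 77, so s = 1 and d = 77.
x_0 = 7^77 mod 155 = 142.
x_0 ∉ {1, 154} and s = 1, so 7 is a Miller–Rabin witness and 155 is composite.

yes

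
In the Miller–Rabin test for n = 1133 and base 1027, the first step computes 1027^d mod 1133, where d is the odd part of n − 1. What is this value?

n − 1 = 1132 = 2^2 · 283, so s = 2 and d = 283.
1027^283 mod 1133 = 1043.

1043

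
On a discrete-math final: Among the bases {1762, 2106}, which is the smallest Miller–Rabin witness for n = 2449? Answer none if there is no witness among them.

2106

n − 1 = 2448 = 2^4 · 153, so s = 4 and d = 153.
Base 1762: x_0 = 1762^153 mod 2449 = 2448. x_0 = 2448 ≡ −1, so 1762 is not a witness.
Base 2106: x_0 = 2106^153 mod 2449 = 2100. x_0 is neither 1 nor 2448, so continue squaring. x_1 = 2100^2 mod 2449 = 1800. x_2 = 1800^2 mod 2449 = 2422. x_3 = 2422^2 mod 2449 = 729. Reached i = s−1 = 3 without hitting −1: 2106 is a Miller–Rabin witness and 2449 is composite.
The smallest witness among the given bases is 2106.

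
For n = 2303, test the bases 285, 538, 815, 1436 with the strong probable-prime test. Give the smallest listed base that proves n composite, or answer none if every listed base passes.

285

n − 1 = 2302 = 2^1 · 1151, so s = 1 and d = 1151.
Base 285: x_0 = 285^1151 mod 2303 = 990. x_0 ∉ {1, 2302} and s = 1, so 285 is a Miller–Rabin witness and 2303 is composite.
Base 538: x_0 = 538^1151 mod 2303 = 538. x_0 ∉ {1, 2302} and s = 1, so 538 is a Miller–Rabin witness and 2303 is composite.
Base 815: x_0 = 815^1151 mod 2303 = 1097. x_0 ∉ {1, 2302} and s = 1, so 815 is a Miller–Rabin witness and 2303 is composite.
Base 1436: x_0 = 1436^1151 mod 2303 = 778. x_0 ∉ {1, 2302} and s = 1, so 1436 is a Miller–Rabin witness and 2303 is composite.
The smallest witness among the given bases is 285.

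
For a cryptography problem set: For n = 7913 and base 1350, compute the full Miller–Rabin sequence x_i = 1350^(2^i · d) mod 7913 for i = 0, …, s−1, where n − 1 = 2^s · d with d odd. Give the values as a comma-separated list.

5210, 2510, 1352

n − 1 = 7912 = 2^3 · 989, so s = 3 and d = 989.
x_0 = 1350^989 mod 7913 = 5210.
x_1 = 5210^2 mod 7913 = 2510.
x_2 = 2510^2 mod 7913 = 1352.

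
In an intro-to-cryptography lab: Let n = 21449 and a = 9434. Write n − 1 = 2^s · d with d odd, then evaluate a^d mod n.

801

n − 1 = 21448 = 2^3 · 2681, so s = 3 and d = 2681.
9434^2681 mod 21449 = 801.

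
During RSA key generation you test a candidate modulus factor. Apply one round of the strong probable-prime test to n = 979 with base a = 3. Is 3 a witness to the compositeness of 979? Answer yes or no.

n − 1 = 978 = 2^1 · 489, so s = 1 and d = 489.
By repeated squaring, 3^489 ≡ 202 (mod 979).
x_0 = 3^489 mod 979 = 202.
x_0 ∉ {1, 978} and s = 1, so 3 is a Miller–Rabin witness and 979 is composite.

yes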